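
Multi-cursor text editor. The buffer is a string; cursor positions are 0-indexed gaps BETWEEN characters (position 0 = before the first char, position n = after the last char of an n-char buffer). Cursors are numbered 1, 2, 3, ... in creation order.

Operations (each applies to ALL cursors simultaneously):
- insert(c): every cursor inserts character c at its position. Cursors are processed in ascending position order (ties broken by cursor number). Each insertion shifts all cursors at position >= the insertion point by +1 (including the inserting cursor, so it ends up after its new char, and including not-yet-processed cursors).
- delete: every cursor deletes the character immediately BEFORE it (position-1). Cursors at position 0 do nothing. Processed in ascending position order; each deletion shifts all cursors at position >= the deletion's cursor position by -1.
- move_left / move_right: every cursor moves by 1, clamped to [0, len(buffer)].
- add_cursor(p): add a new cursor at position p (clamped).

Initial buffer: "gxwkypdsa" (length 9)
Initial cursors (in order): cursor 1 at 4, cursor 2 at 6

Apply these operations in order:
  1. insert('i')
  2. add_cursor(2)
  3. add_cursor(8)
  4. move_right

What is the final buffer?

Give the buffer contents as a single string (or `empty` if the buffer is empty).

Answer: gxwkiypidsa

Derivation:
After op 1 (insert('i')): buffer="gxwkiypidsa" (len 11), cursors c1@5 c2@8, authorship ....1..2...
After op 2 (add_cursor(2)): buffer="gxwkiypidsa" (len 11), cursors c3@2 c1@5 c2@8, authorship ....1..2...
After op 3 (add_cursor(8)): buffer="gxwkiypidsa" (len 11), cursors c3@2 c1@5 c2@8 c4@8, authorship ....1..2...
After op 4 (move_right): buffer="gxwkiypidsa" (len 11), cursors c3@3 c1@6 c2@9 c4@9, authorship ....1..2...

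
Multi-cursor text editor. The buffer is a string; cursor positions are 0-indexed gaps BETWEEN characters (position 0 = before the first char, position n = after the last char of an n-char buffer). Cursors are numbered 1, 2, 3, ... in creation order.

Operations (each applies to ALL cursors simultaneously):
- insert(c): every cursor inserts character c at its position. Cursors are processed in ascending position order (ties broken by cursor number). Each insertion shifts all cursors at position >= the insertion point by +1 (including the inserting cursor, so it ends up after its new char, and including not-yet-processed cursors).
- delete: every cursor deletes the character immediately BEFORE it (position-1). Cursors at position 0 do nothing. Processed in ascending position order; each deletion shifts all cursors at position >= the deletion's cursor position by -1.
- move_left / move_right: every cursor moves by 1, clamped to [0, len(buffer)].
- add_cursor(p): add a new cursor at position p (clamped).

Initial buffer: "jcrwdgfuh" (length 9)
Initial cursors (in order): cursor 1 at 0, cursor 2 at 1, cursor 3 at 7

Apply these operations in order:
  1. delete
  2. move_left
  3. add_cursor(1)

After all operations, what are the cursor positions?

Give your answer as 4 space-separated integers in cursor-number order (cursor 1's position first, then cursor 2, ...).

After op 1 (delete): buffer="crwdguh" (len 7), cursors c1@0 c2@0 c3@5, authorship .......
After op 2 (move_left): buffer="crwdguh" (len 7), cursors c1@0 c2@0 c3@4, authorship .......
After op 3 (add_cursor(1)): buffer="crwdguh" (len 7), cursors c1@0 c2@0 c4@1 c3@4, authorship .......

Answer: 0 0 4 1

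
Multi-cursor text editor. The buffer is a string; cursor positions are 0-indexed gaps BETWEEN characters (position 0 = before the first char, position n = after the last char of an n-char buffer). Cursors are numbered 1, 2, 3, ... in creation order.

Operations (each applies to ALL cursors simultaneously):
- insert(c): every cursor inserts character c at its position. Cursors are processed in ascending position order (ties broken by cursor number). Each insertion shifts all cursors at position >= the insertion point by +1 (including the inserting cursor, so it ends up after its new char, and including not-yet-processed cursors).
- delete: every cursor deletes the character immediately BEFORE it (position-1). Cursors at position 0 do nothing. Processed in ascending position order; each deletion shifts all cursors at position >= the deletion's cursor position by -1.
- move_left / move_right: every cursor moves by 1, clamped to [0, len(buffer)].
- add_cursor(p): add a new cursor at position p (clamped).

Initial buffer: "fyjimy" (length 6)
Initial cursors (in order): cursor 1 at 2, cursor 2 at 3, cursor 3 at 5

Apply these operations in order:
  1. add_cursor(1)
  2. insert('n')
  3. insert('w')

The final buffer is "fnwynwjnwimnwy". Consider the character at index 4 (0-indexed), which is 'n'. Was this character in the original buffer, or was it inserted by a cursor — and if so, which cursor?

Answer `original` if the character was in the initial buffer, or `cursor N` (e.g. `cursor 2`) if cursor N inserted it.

Answer: cursor 1

Derivation:
After op 1 (add_cursor(1)): buffer="fyjimy" (len 6), cursors c4@1 c1@2 c2@3 c3@5, authorship ......
After op 2 (insert('n')): buffer="fnynjnimny" (len 10), cursors c4@2 c1@4 c2@6 c3@9, authorship .4.1.2..3.
After op 3 (insert('w')): buffer="fnwynwjnwimnwy" (len 14), cursors c4@3 c1@6 c2@9 c3@13, authorship .44.11.22..33.
Authorship (.=original, N=cursor N): . 4 4 . 1 1 . 2 2 . . 3 3 .
Index 4: author = 1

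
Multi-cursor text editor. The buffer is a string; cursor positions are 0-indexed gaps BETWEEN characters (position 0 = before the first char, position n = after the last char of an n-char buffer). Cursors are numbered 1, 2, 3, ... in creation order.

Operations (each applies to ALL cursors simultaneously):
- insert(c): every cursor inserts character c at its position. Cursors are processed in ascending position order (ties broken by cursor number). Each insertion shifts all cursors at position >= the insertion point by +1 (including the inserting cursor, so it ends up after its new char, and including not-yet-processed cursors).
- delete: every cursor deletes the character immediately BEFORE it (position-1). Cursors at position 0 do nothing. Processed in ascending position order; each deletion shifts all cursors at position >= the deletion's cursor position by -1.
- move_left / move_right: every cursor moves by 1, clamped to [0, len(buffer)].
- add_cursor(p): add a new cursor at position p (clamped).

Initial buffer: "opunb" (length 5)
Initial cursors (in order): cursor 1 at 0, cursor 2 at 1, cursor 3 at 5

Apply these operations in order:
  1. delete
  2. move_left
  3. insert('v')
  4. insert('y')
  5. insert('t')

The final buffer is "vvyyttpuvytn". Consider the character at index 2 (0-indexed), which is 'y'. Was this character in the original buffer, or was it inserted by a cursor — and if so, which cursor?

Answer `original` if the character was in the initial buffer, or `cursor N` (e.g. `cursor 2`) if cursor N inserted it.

Answer: cursor 1

Derivation:
After op 1 (delete): buffer="pun" (len 3), cursors c1@0 c2@0 c3@3, authorship ...
After op 2 (move_left): buffer="pun" (len 3), cursors c1@0 c2@0 c3@2, authorship ...
After op 3 (insert('v')): buffer="vvpuvn" (len 6), cursors c1@2 c2@2 c3@5, authorship 12..3.
After op 4 (insert('y')): buffer="vvyypuvyn" (len 9), cursors c1@4 c2@4 c3@8, authorship 1212..33.
After op 5 (insert('t')): buffer="vvyyttpuvytn" (len 12), cursors c1@6 c2@6 c3@11, authorship 121212..333.
Authorship (.=original, N=cursor N): 1 2 1 2 1 2 . . 3 3 3 .
Index 2: author = 1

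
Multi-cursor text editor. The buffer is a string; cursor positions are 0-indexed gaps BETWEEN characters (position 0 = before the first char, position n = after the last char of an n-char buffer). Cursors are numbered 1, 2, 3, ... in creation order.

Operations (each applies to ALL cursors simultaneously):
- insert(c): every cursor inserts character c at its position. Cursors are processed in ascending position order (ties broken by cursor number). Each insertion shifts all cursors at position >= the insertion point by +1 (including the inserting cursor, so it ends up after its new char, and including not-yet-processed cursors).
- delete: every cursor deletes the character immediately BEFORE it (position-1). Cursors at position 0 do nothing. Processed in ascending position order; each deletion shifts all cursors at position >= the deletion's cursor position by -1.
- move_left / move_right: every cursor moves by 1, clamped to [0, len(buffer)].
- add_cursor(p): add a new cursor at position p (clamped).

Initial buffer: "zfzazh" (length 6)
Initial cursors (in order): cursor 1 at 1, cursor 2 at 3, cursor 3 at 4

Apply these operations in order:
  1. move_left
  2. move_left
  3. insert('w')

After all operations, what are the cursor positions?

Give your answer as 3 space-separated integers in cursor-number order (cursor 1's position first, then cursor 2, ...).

After op 1 (move_left): buffer="zfzazh" (len 6), cursors c1@0 c2@2 c3@3, authorship ......
After op 2 (move_left): buffer="zfzazh" (len 6), cursors c1@0 c2@1 c3@2, authorship ......
After op 3 (insert('w')): buffer="wzwfwzazh" (len 9), cursors c1@1 c2@3 c3@5, authorship 1.2.3....

Answer: 1 3 5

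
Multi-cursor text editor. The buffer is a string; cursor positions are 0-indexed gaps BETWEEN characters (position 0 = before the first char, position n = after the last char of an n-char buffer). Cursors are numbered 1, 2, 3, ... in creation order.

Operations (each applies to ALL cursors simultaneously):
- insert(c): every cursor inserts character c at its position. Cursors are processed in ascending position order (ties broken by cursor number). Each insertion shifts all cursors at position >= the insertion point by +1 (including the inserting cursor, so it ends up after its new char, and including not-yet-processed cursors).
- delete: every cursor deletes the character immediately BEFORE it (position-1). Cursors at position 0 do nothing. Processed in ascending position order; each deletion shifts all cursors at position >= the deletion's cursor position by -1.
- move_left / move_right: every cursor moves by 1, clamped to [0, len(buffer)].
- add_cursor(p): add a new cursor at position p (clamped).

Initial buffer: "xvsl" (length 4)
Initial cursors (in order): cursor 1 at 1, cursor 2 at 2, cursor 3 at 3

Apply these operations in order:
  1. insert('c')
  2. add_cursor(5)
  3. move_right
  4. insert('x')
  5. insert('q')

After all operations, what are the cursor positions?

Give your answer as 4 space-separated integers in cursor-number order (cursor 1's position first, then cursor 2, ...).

Answer: 5 9 15 12

Derivation:
After op 1 (insert('c')): buffer="xcvcscl" (len 7), cursors c1@2 c2@4 c3@6, authorship .1.2.3.
After op 2 (add_cursor(5)): buffer="xcvcscl" (len 7), cursors c1@2 c2@4 c4@5 c3@6, authorship .1.2.3.
After op 3 (move_right): buffer="xcvcscl" (len 7), cursors c1@3 c2@5 c4@6 c3@7, authorship .1.2.3.
After op 4 (insert('x')): buffer="xcvxcsxcxlx" (len 11), cursors c1@4 c2@7 c4@9 c3@11, authorship .1.12.234.3
After op 5 (insert('q')): buffer="xcvxqcsxqcxqlxq" (len 15), cursors c1@5 c2@9 c4@12 c3@15, authorship .1.112.22344.33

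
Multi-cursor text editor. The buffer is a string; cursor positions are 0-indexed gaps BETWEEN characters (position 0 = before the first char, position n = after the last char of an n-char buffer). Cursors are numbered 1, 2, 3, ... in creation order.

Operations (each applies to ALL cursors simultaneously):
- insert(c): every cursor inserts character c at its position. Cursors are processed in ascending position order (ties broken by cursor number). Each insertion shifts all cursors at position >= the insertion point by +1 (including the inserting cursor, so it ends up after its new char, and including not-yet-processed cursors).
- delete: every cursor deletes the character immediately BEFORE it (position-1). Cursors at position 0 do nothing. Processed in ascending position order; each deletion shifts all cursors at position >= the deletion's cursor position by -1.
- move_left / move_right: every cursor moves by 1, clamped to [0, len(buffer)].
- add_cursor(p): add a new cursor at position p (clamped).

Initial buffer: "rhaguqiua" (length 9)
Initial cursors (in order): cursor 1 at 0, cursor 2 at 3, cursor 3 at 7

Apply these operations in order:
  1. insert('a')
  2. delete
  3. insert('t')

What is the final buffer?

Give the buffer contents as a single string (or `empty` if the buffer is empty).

After op 1 (insert('a')): buffer="arhaaguqiaua" (len 12), cursors c1@1 c2@5 c3@10, authorship 1...2....3..
After op 2 (delete): buffer="rhaguqiua" (len 9), cursors c1@0 c2@3 c3@7, authorship .........
After op 3 (insert('t')): buffer="trhatguqitua" (len 12), cursors c1@1 c2@5 c3@10, authorship 1...2....3..

Answer: trhatguqitua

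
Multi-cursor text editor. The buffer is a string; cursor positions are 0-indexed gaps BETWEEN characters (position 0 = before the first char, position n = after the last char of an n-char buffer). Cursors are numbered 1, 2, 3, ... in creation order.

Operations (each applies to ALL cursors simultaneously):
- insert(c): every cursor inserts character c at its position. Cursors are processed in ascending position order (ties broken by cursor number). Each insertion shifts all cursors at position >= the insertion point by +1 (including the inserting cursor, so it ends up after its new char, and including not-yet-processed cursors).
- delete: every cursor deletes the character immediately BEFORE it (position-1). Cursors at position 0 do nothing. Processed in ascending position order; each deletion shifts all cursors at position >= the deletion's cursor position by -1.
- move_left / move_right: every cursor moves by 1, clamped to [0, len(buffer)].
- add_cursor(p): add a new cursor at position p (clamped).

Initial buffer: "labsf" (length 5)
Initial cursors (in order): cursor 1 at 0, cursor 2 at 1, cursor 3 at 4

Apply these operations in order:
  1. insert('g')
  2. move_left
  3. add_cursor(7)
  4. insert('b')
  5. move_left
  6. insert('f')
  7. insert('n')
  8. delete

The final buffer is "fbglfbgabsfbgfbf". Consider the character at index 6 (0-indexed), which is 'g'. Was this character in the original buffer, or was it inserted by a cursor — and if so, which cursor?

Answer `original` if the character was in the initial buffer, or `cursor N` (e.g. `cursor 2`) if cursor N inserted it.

After op 1 (insert('g')): buffer="glgabsgf" (len 8), cursors c1@1 c2@3 c3@7, authorship 1.2...3.
After op 2 (move_left): buffer="glgabsgf" (len 8), cursors c1@0 c2@2 c3@6, authorship 1.2...3.
After op 3 (add_cursor(7)): buffer="glgabsgf" (len 8), cursors c1@0 c2@2 c3@6 c4@7, authorship 1.2...3.
After op 4 (insert('b')): buffer="bglbgabsbgbf" (len 12), cursors c1@1 c2@4 c3@9 c4@11, authorship 11.22...334.
After op 5 (move_left): buffer="bglbgabsbgbf" (len 12), cursors c1@0 c2@3 c3@8 c4@10, authorship 11.22...334.
After op 6 (insert('f')): buffer="fbglfbgabsfbgfbf" (len 16), cursors c1@1 c2@5 c3@11 c4@14, authorship 111.222...33344.
After op 7 (insert('n')): buffer="fnbglfnbgabsfnbgfnbf" (len 20), cursors c1@2 c2@7 c3@14 c4@18, authorship 1111.2222...3333444.
After op 8 (delete): buffer="fbglfbgabsfbgfbf" (len 16), cursors c1@1 c2@5 c3@11 c4@14, authorship 111.222...33344.
Authorship (.=original, N=cursor N): 1 1 1 . 2 2 2 . . . 3 3 3 4 4 .
Index 6: author = 2

Answer: cursor 2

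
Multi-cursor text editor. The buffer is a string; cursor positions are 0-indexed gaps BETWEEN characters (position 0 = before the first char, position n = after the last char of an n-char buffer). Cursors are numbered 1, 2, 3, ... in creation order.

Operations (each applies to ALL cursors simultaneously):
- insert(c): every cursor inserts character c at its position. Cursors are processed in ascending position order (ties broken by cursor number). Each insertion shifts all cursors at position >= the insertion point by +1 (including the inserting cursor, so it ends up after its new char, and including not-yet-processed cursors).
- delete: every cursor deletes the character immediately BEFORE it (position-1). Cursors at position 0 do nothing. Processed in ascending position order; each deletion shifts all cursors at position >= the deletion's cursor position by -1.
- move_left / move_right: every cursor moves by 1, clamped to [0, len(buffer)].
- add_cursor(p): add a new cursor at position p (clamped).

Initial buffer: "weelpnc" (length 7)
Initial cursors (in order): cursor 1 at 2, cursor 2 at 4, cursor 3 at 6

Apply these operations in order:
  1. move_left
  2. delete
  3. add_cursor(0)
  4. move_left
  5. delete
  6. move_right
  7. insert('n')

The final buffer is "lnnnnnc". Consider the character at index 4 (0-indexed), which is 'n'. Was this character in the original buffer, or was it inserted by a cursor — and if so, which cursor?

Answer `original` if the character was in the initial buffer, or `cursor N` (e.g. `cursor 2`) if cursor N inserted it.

After op 1 (move_left): buffer="weelpnc" (len 7), cursors c1@1 c2@3 c3@5, authorship .......
After op 2 (delete): buffer="elnc" (len 4), cursors c1@0 c2@1 c3@2, authorship ....
After op 3 (add_cursor(0)): buffer="elnc" (len 4), cursors c1@0 c4@0 c2@1 c3@2, authorship ....
After op 4 (move_left): buffer="elnc" (len 4), cursors c1@0 c2@0 c4@0 c3@1, authorship ....
After op 5 (delete): buffer="lnc" (len 3), cursors c1@0 c2@0 c3@0 c4@0, authorship ...
After op 6 (move_right): buffer="lnc" (len 3), cursors c1@1 c2@1 c3@1 c4@1, authorship ...
After op 7 (insert('n')): buffer="lnnnnnc" (len 7), cursors c1@5 c2@5 c3@5 c4@5, authorship .1234..
Authorship (.=original, N=cursor N): . 1 2 3 4 . .
Index 4: author = 4

Answer: cursor 4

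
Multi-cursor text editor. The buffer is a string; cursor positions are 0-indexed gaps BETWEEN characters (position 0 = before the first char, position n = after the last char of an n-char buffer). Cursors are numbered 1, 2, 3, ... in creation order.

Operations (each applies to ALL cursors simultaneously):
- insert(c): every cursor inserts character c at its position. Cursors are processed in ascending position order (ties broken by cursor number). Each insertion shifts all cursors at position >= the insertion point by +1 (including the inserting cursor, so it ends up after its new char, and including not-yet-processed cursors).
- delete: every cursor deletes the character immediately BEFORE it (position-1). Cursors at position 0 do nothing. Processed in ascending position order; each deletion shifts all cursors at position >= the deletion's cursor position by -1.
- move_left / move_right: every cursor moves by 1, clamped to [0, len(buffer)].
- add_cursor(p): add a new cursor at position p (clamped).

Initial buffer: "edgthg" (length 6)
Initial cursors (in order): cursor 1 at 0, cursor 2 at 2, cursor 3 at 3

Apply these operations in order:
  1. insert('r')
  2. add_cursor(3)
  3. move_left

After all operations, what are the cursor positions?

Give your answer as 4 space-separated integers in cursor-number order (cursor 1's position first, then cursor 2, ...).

Answer: 0 3 5 2

Derivation:
After op 1 (insert('r')): buffer="redrgrthg" (len 9), cursors c1@1 c2@4 c3@6, authorship 1..2.3...
After op 2 (add_cursor(3)): buffer="redrgrthg" (len 9), cursors c1@1 c4@3 c2@4 c3@6, authorship 1..2.3...
After op 3 (move_left): buffer="redrgrthg" (len 9), cursors c1@0 c4@2 c2@3 c3@5, authorship 1..2.3...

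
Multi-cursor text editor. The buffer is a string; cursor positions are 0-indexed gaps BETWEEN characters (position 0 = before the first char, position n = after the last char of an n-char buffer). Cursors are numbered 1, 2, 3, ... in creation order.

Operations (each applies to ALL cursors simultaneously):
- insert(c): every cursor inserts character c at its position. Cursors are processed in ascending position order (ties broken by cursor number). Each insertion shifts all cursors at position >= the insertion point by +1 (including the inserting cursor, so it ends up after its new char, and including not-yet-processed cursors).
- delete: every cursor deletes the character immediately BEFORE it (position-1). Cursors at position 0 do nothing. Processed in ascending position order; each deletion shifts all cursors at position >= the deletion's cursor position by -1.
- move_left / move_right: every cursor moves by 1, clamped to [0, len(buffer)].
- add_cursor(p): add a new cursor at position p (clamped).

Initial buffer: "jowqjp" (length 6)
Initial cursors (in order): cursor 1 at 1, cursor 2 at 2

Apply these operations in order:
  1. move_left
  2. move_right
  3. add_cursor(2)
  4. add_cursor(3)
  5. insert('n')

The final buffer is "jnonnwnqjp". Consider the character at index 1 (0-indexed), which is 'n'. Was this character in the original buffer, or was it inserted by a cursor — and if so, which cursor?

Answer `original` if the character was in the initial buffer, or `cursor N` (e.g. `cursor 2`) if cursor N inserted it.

Answer: cursor 1

Derivation:
After op 1 (move_left): buffer="jowqjp" (len 6), cursors c1@0 c2@1, authorship ......
After op 2 (move_right): buffer="jowqjp" (len 6), cursors c1@1 c2@2, authorship ......
After op 3 (add_cursor(2)): buffer="jowqjp" (len 6), cursors c1@1 c2@2 c3@2, authorship ......
After op 4 (add_cursor(3)): buffer="jowqjp" (len 6), cursors c1@1 c2@2 c3@2 c4@3, authorship ......
After op 5 (insert('n')): buffer="jnonnwnqjp" (len 10), cursors c1@2 c2@5 c3@5 c4@7, authorship .1.23.4...
Authorship (.=original, N=cursor N): . 1 . 2 3 . 4 . . .
Index 1: author = 1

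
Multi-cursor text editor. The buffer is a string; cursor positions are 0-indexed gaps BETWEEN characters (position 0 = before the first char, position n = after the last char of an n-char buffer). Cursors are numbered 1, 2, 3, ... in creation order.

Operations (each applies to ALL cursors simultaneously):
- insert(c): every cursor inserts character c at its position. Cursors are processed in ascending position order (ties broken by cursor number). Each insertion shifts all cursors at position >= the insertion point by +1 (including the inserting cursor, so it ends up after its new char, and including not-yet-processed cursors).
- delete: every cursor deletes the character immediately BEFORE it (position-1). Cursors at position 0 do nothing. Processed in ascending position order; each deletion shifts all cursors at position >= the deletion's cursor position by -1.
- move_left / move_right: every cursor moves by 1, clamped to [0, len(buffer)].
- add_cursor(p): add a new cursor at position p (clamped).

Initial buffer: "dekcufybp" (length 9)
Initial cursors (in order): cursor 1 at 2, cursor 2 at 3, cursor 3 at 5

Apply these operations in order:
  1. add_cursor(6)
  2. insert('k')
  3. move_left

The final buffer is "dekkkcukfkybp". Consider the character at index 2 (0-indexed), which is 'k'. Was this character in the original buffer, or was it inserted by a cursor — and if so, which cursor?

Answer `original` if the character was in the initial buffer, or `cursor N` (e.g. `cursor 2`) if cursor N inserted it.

After op 1 (add_cursor(6)): buffer="dekcufybp" (len 9), cursors c1@2 c2@3 c3@5 c4@6, authorship .........
After op 2 (insert('k')): buffer="dekkkcukfkybp" (len 13), cursors c1@3 c2@5 c3@8 c4@10, authorship ..1.2..3.4...
After op 3 (move_left): buffer="dekkkcukfkybp" (len 13), cursors c1@2 c2@4 c3@7 c4@9, authorship ..1.2..3.4...
Authorship (.=original, N=cursor N): . . 1 . 2 . . 3 . 4 . . .
Index 2: author = 1

Answer: cursor 1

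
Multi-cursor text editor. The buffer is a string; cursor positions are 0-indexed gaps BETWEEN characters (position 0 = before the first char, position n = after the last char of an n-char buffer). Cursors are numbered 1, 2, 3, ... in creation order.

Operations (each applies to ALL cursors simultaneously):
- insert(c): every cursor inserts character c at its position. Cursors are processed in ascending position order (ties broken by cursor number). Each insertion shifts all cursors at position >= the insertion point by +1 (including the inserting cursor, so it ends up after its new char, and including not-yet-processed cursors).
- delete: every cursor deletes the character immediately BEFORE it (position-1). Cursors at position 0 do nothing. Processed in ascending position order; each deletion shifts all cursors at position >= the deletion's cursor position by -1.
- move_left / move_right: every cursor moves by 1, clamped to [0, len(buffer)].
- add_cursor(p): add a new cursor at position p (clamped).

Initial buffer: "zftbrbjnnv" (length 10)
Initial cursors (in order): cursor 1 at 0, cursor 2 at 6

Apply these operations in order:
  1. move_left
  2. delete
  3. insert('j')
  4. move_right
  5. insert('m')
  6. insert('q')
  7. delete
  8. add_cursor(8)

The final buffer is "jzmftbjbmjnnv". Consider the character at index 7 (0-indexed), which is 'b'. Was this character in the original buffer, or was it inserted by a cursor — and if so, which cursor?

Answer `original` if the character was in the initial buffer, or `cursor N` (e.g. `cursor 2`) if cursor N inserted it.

Answer: original

Derivation:
After op 1 (move_left): buffer="zftbrbjnnv" (len 10), cursors c1@0 c2@5, authorship ..........
After op 2 (delete): buffer="zftbbjnnv" (len 9), cursors c1@0 c2@4, authorship .........
After op 3 (insert('j')): buffer="jzftbjbjnnv" (len 11), cursors c1@1 c2@6, authorship 1....2.....
After op 4 (move_right): buffer="jzftbjbjnnv" (len 11), cursors c1@2 c2@7, authorship 1....2.....
After op 5 (insert('m')): buffer="jzmftbjbmjnnv" (len 13), cursors c1@3 c2@9, authorship 1.1...2.2....
After op 6 (insert('q')): buffer="jzmqftbjbmqjnnv" (len 15), cursors c1@4 c2@11, authorship 1.11...2.22....
After op 7 (delete): buffer="jzmftbjbmjnnv" (len 13), cursors c1@3 c2@9, authorship 1.1...2.2....
After op 8 (add_cursor(8)): buffer="jzmftbjbmjnnv" (len 13), cursors c1@3 c3@8 c2@9, authorship 1.1...2.2....
Authorship (.=original, N=cursor N): 1 . 1 . . . 2 . 2 . . . .
Index 7: author = original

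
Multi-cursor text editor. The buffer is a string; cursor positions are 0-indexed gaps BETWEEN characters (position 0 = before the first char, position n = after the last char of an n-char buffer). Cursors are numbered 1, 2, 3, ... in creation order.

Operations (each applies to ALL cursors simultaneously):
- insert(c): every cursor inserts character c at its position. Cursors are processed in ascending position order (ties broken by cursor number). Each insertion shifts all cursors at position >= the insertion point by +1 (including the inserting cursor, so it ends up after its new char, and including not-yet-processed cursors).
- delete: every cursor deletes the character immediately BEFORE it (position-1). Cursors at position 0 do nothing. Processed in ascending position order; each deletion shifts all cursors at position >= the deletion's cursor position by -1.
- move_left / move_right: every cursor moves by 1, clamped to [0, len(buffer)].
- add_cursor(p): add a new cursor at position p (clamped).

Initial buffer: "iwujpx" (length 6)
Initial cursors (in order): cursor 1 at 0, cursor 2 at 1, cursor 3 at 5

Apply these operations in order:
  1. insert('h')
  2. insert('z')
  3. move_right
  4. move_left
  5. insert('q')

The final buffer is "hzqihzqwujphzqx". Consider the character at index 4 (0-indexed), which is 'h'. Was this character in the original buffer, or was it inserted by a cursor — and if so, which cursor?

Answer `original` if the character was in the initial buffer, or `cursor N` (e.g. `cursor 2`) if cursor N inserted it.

After op 1 (insert('h')): buffer="hihwujphx" (len 9), cursors c1@1 c2@3 c3@8, authorship 1.2....3.
After op 2 (insert('z')): buffer="hzihzwujphzx" (len 12), cursors c1@2 c2@5 c3@11, authorship 11.22....33.
After op 3 (move_right): buffer="hzihzwujphzx" (len 12), cursors c1@3 c2@6 c3@12, authorship 11.22....33.
After op 4 (move_left): buffer="hzihzwujphzx" (len 12), cursors c1@2 c2@5 c3@11, authorship 11.22....33.
After op 5 (insert('q')): buffer="hzqihzqwujphzqx" (len 15), cursors c1@3 c2@7 c3@14, authorship 111.222....333.
Authorship (.=original, N=cursor N): 1 1 1 . 2 2 2 . . . . 3 3 3 .
Index 4: author = 2

Answer: cursor 2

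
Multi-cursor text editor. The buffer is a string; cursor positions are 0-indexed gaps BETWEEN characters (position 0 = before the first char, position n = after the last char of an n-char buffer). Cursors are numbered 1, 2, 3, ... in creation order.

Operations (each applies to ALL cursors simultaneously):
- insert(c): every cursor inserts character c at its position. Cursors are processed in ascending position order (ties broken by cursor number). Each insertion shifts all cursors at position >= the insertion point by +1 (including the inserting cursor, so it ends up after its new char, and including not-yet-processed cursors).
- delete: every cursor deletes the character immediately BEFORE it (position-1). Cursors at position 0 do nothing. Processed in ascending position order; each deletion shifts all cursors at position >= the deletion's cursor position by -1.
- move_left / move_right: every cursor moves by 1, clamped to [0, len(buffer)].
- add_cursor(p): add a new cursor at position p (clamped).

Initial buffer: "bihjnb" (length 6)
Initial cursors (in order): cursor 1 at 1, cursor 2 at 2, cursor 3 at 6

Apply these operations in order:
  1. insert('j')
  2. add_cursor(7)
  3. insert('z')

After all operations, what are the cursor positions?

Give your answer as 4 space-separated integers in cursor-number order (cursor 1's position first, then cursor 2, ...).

Answer: 3 6 13 10

Derivation:
After op 1 (insert('j')): buffer="bjijhjnbj" (len 9), cursors c1@2 c2@4 c3@9, authorship .1.2....3
After op 2 (add_cursor(7)): buffer="bjijhjnbj" (len 9), cursors c1@2 c2@4 c4@7 c3@9, authorship .1.2....3
After op 3 (insert('z')): buffer="bjzijzhjnzbjz" (len 13), cursors c1@3 c2@6 c4@10 c3@13, authorship .11.22...4.33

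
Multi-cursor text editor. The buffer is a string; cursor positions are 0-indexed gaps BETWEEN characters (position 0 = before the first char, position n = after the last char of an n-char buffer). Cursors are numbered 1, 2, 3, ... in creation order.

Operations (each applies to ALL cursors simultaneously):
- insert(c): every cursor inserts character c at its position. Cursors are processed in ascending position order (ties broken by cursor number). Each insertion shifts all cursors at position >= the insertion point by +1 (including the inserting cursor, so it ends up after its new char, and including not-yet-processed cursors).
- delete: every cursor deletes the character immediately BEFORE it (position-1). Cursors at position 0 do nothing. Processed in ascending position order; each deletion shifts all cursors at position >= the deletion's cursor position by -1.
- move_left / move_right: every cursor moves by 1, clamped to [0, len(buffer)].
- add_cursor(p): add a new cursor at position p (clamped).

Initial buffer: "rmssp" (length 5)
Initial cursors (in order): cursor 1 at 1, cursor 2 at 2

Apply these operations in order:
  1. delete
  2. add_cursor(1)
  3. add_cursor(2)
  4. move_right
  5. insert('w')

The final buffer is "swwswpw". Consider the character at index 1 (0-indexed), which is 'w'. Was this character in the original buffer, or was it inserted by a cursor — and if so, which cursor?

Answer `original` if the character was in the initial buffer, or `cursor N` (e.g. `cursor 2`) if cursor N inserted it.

Answer: cursor 1

Derivation:
After op 1 (delete): buffer="ssp" (len 3), cursors c1@0 c2@0, authorship ...
After op 2 (add_cursor(1)): buffer="ssp" (len 3), cursors c1@0 c2@0 c3@1, authorship ...
After op 3 (add_cursor(2)): buffer="ssp" (len 3), cursors c1@0 c2@0 c3@1 c4@2, authorship ...
After op 4 (move_right): buffer="ssp" (len 3), cursors c1@1 c2@1 c3@2 c4@3, authorship ...
After op 5 (insert('w')): buffer="swwswpw" (len 7), cursors c1@3 c2@3 c3@5 c4@7, authorship .12.3.4
Authorship (.=original, N=cursor N): . 1 2 . 3 . 4
Index 1: author = 1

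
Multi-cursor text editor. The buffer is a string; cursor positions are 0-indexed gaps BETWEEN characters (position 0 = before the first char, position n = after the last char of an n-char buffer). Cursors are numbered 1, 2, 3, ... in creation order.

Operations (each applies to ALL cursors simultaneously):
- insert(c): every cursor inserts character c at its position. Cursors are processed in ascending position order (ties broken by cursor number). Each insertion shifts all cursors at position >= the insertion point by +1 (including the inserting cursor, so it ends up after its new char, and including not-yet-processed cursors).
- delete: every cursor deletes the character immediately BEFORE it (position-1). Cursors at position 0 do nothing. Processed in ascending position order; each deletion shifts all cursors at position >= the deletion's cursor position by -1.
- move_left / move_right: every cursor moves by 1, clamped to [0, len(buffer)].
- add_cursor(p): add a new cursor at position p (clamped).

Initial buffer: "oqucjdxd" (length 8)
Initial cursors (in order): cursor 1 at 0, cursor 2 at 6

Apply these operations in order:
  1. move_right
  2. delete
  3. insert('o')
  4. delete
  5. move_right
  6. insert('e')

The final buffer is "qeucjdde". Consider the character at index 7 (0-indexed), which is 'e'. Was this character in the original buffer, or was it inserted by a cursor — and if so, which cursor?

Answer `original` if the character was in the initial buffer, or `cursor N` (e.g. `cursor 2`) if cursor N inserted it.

After op 1 (move_right): buffer="oqucjdxd" (len 8), cursors c1@1 c2@7, authorship ........
After op 2 (delete): buffer="qucjdd" (len 6), cursors c1@0 c2@5, authorship ......
After op 3 (insert('o')): buffer="oqucjdod" (len 8), cursors c1@1 c2@7, authorship 1.....2.
After op 4 (delete): buffer="qucjdd" (len 6), cursors c1@0 c2@5, authorship ......
After op 5 (move_right): buffer="qucjdd" (len 6), cursors c1@1 c2@6, authorship ......
After op 6 (insert('e')): buffer="qeucjdde" (len 8), cursors c1@2 c2@8, authorship .1.....2
Authorship (.=original, N=cursor N): . 1 . . . . . 2
Index 7: author = 2

Answer: cursor 2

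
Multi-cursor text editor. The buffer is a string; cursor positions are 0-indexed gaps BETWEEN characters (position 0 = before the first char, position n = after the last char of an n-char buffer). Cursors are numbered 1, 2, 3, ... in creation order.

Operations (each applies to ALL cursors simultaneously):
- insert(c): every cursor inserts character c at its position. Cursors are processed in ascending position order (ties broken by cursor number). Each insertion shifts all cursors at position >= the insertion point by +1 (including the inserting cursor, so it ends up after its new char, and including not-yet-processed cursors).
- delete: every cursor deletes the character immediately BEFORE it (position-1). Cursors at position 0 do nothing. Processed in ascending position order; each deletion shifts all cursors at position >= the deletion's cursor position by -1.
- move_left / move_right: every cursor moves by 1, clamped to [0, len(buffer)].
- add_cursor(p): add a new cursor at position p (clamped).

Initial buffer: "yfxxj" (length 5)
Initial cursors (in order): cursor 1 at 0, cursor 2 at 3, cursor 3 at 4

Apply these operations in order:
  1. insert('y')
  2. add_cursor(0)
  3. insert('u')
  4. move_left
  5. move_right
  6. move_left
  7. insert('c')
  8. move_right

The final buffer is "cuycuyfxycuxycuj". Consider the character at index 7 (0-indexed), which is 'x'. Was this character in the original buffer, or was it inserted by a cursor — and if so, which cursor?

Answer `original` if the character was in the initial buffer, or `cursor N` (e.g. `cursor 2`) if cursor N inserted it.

After op 1 (insert('y')): buffer="yyfxyxyj" (len 8), cursors c1@1 c2@5 c3@7, authorship 1...2.3.
After op 2 (add_cursor(0)): buffer="yyfxyxyj" (len 8), cursors c4@0 c1@1 c2@5 c3@7, authorship 1...2.3.
After op 3 (insert('u')): buffer="uyuyfxyuxyuj" (len 12), cursors c4@1 c1@3 c2@8 c3@11, authorship 411...22.33.
After op 4 (move_left): buffer="uyuyfxyuxyuj" (len 12), cursors c4@0 c1@2 c2@7 c3@10, authorship 411...22.33.
After op 5 (move_right): buffer="uyuyfxyuxyuj" (len 12), cursors c4@1 c1@3 c2@8 c3@11, authorship 411...22.33.
After op 6 (move_left): buffer="uyuyfxyuxyuj" (len 12), cursors c4@0 c1@2 c2@7 c3@10, authorship 411...22.33.
After op 7 (insert('c')): buffer="cuycuyfxycuxycuj" (len 16), cursors c4@1 c1@4 c2@10 c3@14, authorship 44111...222.333.
After op 8 (move_right): buffer="cuycuyfxycuxycuj" (len 16), cursors c4@2 c1@5 c2@11 c3@15, authorship 44111...222.333.
Authorship (.=original, N=cursor N): 4 4 1 1 1 . . . 2 2 2 . 3 3 3 .
Index 7: author = original

Answer: original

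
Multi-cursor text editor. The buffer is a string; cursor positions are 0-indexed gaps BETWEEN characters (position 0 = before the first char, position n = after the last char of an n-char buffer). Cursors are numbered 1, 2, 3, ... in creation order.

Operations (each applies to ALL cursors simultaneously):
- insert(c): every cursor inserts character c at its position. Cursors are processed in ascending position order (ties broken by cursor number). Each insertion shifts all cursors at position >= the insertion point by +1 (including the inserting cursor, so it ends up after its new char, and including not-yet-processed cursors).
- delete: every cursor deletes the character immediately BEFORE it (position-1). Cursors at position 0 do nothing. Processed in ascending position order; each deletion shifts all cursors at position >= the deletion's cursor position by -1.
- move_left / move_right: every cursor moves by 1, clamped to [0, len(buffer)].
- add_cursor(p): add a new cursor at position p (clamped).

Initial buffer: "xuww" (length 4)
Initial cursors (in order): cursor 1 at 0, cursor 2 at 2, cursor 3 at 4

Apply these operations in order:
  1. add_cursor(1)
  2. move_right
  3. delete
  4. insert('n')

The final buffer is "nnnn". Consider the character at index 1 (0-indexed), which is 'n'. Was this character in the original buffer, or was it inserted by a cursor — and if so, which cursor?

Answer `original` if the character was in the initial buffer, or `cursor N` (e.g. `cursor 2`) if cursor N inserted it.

After op 1 (add_cursor(1)): buffer="xuww" (len 4), cursors c1@0 c4@1 c2@2 c3@4, authorship ....
After op 2 (move_right): buffer="xuww" (len 4), cursors c1@1 c4@2 c2@3 c3@4, authorship ....
After op 3 (delete): buffer="" (len 0), cursors c1@0 c2@0 c3@0 c4@0, authorship 
After op 4 (insert('n')): buffer="nnnn" (len 4), cursors c1@4 c2@4 c3@4 c4@4, authorship 1234
Authorship (.=original, N=cursor N): 1 2 3 4
Index 1: author = 2

Answer: cursor 2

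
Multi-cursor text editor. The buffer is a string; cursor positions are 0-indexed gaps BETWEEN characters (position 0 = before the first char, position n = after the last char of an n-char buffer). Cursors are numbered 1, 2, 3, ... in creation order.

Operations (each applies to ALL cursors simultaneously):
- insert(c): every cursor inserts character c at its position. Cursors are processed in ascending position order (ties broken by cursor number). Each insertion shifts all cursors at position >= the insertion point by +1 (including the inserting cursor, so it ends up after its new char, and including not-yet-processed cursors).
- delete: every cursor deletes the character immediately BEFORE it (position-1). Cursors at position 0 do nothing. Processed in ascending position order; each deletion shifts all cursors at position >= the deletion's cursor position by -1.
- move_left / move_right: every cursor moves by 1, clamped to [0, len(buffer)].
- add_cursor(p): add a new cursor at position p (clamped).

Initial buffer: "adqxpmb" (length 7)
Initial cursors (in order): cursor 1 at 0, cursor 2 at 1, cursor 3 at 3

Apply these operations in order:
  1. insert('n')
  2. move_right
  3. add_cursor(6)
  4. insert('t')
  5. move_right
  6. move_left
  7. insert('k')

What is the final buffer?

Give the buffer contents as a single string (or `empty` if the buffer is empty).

After op 1 (insert('n')): buffer="nandqnxpmb" (len 10), cursors c1@1 c2@3 c3@6, authorship 1.2..3....
After op 2 (move_right): buffer="nandqnxpmb" (len 10), cursors c1@2 c2@4 c3@7, authorship 1.2..3....
After op 3 (add_cursor(6)): buffer="nandqnxpmb" (len 10), cursors c1@2 c2@4 c4@6 c3@7, authorship 1.2..3....
After op 4 (insert('t')): buffer="natndtqntxtpmb" (len 14), cursors c1@3 c2@6 c4@9 c3@11, authorship 1.12.2.34.3...
After op 5 (move_right): buffer="natndtqntxtpmb" (len 14), cursors c1@4 c2@7 c4@10 c3@12, authorship 1.12.2.34.3...
After op 6 (move_left): buffer="natndtqntxtpmb" (len 14), cursors c1@3 c2@6 c4@9 c3@11, authorship 1.12.2.34.3...
After op 7 (insert('k')): buffer="natkndtkqntkxtkpmb" (len 18), cursors c1@4 c2@8 c4@12 c3@15, authorship 1.112.22.344.33...

Answer: natkndtkqntkxtkpmb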